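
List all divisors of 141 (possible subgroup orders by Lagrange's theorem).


Lagrange's theorem: |H| divides |G|
|G| = 141
Divisors of 141: 1, 3, 47, 141

Possible subgroup orders: {1, 3, 47, 141}


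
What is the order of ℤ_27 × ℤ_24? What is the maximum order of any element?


|ℤ_27 × ℤ_24| = 27 × 24 = 648
Max element order = lcm(27,24) = 216
Cyclic? No (gcd=3)

|ℤ_27×ℤ_24| = 648, max element order = 216


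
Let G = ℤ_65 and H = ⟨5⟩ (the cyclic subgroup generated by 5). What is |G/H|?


|⟨5⟩| = n / gcd(5, 65) = 65 / 5 = 13
H is normal (ℤ_65 is abelian).
|G/H| = |G| / |H| = 65 / 13 = 5

|G/H| = 5


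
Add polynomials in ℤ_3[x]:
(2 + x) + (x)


Add coefficients mod 3:
x^0: 2 + 0 = 2 (mod 3)
x^1: 1 + 1 = 2 (mod 3)
Result: 2 + 2x

f + g = 2 + 2x


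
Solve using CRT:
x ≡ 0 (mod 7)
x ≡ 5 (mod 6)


m₁ = 7, m₂ = 6, gcd = 1, so CRT applies. M = m₁·m₂ = 42
Let M₁ = M/m₁ = 6, M₂ = M/m₂ = 7
Find y₁ ≡ M₁⁻¹ (mod m₁): 6⁻¹ ≡ 6 (mod 7)
Find y₂ ≡ M₂⁻¹ (mod m₂): 7⁻¹ ≡ 1 (mod 6)
x = a₁·M₁·y₁ + a₂·M₂·y₂ = 0·6·6 + 5·7·1 = 35
Reduce mod 42: x ≡ 35
Check: 35 mod 7 = 0 ✓, 35 mod 6 = 5 ✓

x ≡ 35 (mod 42)


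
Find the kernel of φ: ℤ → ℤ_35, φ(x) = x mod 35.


Kernel = preimage of identity
ker(φ) = {x ∈ ℤ : x ≡ 0 (mod 35)} = 35ℤ = {0, ±35, ±70, ...}

ker(φ) = 35ℤ


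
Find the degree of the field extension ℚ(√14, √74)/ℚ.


[ℚ(√14,√74):ℚ] = [ℚ(√14,√74):ℚ(√14)]·[ℚ(√14):ℚ] = 2·2 = 4

[ℚ(√14, √74)/ℚ] = 4


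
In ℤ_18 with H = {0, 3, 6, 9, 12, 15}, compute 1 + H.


1 + H = {1 + h (mod 18) : h ∈ H}
1+0=1, 1+3=4, 1+6=7, 1+9=10, 1+12=13, 1+15=16

1 + H = {1, 4, 7, 10, 13, 16}


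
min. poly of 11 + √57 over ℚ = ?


Let α = 11 + √57. Then α - 11 = √57, so (α - 11)² = 57, giving α² - 22α + 64 = 0. Degree 2 and α ∉ ℚ, so this is the minimal polynomial.

Minimal polynomial: x² - 22x + 64


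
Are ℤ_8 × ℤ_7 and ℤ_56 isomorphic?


Comparing ℤ_8 × ℤ_7 and ℤ_56:
gcd(8,7) = 1, so ℤ_8 × ℤ_7 ≅ ℤ_56 (CRT)

Yes, ℤ_8 × ℤ_7 ≅ ℤ_56


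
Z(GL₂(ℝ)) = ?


Z(G) = {g ∈ G | gx = xg for all x ∈ G}
Only scalar multiples of the identity commute with all invertible matrices

Z(GL₂(ℝ)) = {aI : a ∈ ℝ, a ≠ 0}


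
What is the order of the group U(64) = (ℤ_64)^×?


U(n) is the group of units mod n; |U(n)| = φ(n)
|U(64)| = φ(64) = 32

|U(64) = (ℤ_64)^×| = 32


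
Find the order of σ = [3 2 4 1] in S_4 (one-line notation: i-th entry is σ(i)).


Cycle decomposition: (1 3 4)
Cycle lengths: 3
Order = lcm(3) = 3

ord(σ) = 3


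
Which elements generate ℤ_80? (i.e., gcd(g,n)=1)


g generates ℤ_n iff gcd(g,n) = 1
Prime factors of 80: 2, 5
Generators are g ∈ {1,...,79} not divisible by any of these primes.
Generators: {1, 3, 7, 9, 11, 13, 17, 19, 21, 23, 27, 29, 31, 33, 37, 39, 41, 43, 47, 49, 51, 53, 57, 59, 61, 63, 67, 69, 71, 73, 77, 79}
Number of generators = φ(80) = 32

Generators of ℤ_80 = {1, 3, 7, 9, 11, 13, 17, 19, 21, 23, 27, 29, 31, 33, 37, 39, 41, 43, 47, 49, 51, 53, 57, 59, 61, 63, 67, 69, 71, 73, 77, 79}


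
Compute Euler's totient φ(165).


Factor n: 165 = 3 × 5 × 11
φ(n) = n · ∏(1 - 1/p) over distinct primes p | n
φ(165) = 165 · (1 - 1/3) · (1 - 1/5) · (1 - 1/11) = 80

φ(165) = 80


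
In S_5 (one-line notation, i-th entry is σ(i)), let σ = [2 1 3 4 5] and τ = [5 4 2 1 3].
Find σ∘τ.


σ∘τ: apply τ first, then σ
1 →τ 5 →σ 5
2 →τ 4 →σ 4
3 →τ 2 →σ 1
4 →τ 1 →σ 2
5 →τ 3 →σ 3

σ∘τ = [5 4 1 2 3]


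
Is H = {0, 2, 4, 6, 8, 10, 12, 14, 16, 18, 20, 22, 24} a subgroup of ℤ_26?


Subgroup test for H = {0, 2, 4, 6, 8, 10, 12, 14, 16, 18, 20, 22, 24} in (ℤ_26, +):
(1) 0 ∈ H? Yes
(2) Closure: for all a,b ∈ H, (a+b) mod 26 ∈ H? Yes
(3) Inverses: for all a ∈ H, -a mod 26 ∈ H? Yes

Yes, H is a subgroup of ℤ_26


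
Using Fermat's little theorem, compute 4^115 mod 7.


Fermat's little theorem: if p is prime and gcd(a,p)=1, then a^(p-1) ≡ 1 (mod p)
p = 7 is prime, gcd(4,7) = 1
Reduce exponent: 115 mod 6 = 1
So 4^115 ≡ 4^1 (mod 7)
4^1 mod 7 = 4

4^115 ≡ 4 (mod 7)


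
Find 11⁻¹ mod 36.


Use the extended Euclidean algorithm to write 1 = 11·s + 36·t; then s mod 36 is the inverse.
Euclidean algorithm:
  11 = 0·36 + 11
  36 = 3·11 + 3
  11 = 3·3 + 2
  3 = 1·2 + 1
  2 = 2·1 + 0
gcd(11,36) = 1
Back-substitution gives: 11·(-13) + 36·(4) = 1
So 11⁻¹ ≡ -13 ≡ 23 (mod 36)
Check: 11 × 23 = 253 ≡ 1 (mod 36) ✓

11⁻¹ ≡ 23 (mod 36)


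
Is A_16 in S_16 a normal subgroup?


H = A_16 in S_16
A_16 has index 2 in S_16, and every subgroup of index 2 is normal

Yes, normal subgroup


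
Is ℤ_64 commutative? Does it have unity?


ℤ_64 is a commutative ring with unity 1; 64 = 2×32 is composite, so 2·32 ≡ 0 gives zero divisors (not an integral domain)
Commutative: Yes
Integral domain: No
Has unity: Yes

ℤ_64: Commutative=Yes, Unity=Yes


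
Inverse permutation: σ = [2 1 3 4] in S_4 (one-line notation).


To find σ⁻¹, swap domain and range:
σ(1) = 2 → σ⁻¹(2) = 1
σ(2) = 1 → σ⁻¹(1) = 2
σ(3) = 3 → σ⁻¹(3) = 3
σ(4) = 4 → σ⁻¹(4) = 4

σ⁻¹ = [2 1 3 4]


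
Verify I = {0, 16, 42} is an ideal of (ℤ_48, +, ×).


Check ideal conditions for I = {0, 16, 42} in ℤ_48:
(1) I is an additive subgroup? No
(2) For r ∈ ℤ_48 and a ∈ I: r·a ∈ I? No  [counterexample: r=2, a=16, r·a mod 48 = 32 ∉ I]

No, I is not an ideal of ℤ_48


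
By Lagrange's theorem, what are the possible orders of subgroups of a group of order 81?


Lagrange's theorem: |H| divides |G|
|G| = 81
Divisors of 81: 1, 3, 9, 27, 81

Possible subgroup orders: {1, 3, 9, 27, 81}


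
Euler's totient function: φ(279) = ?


Factor n: 279 = 3^2 × 31
φ(n) = n · ∏(1 - 1/p) over distinct primes p | n
φ(279) = 279 · (1 - 1/3) · (1 - 1/31) = 180

φ(279) = 180


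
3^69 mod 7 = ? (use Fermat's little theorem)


Fermat's little theorem: if p is prime and gcd(a,p)=1, then a^(p-1) ≡ 1 (mod p)
p = 7 is prime, gcd(3,7) = 1
Reduce exponent: 69 mod 6 = 3
So 3^69 ≡ 3^3 (mod 7)
3^3 mod 7 = 6

3^69 ≡ 6 (mod 7)


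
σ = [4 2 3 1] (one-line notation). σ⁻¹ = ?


To find σ⁻¹, swap domain and range:
σ(1) = 4 → σ⁻¹(4) = 1
σ(2) = 2 → σ⁻¹(2) = 2
σ(3) = 3 → σ⁻¹(3) = 3
σ(4) = 1 → σ⁻¹(1) = 4

σ⁻¹ = [4 2 3 1]


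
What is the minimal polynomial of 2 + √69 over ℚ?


Let α = 2 + √69. Then α - 2 = √69, so (α - 2)² = 69, giving α² - 4α - 65 = 0. Degree 2 and α ∉ ℚ, so this is the minimal polynomial.

Minimal polynomial: x² - 4x - 65


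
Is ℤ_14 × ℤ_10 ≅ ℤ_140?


Comparing ℤ_14 × ℤ_10 and ℤ_140:
gcd(14,10) = 2 ≠ 1. Max element order in ℤ_14×ℤ_10 is lcm(14,10) = 70 < 140, so it has no element of order 140

No, ℤ_14 × ℤ_10 ≇ ℤ_140


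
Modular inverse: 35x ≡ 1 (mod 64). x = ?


Use the extended Euclidean algorithm to write 1 = 35·s + 64·t; then s mod 64 is the inverse.
Euclidean algorithm:
  35 = 0·64 + 35
  64 = 1·35 + 29
  35 = 1·29 + 6
  29 = 4·6 + 5
  6 = 1·5 + 1
  5 = 5·1 + 0
gcd(35,64) = 1
Back-substitution gives: 35·(11) + 64·(-6) = 1
So 35⁻¹ ≡ 11 ≡ 11 (mod 64)
Check: 35 × 11 = 385 ≡ 1 (mod 64) ✓

35⁻¹ ≡ 11 (mod 64)


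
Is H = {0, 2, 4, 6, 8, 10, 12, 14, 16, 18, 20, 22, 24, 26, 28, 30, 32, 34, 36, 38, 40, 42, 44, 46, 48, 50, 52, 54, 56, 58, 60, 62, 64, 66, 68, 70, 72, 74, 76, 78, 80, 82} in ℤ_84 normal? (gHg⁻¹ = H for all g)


H = {0, 2, 4, 6, 8, 10, 12, 14, 16, 18, 20, 22, 24, 26, 28, 30, 32, 34, 36, 38, 40, 42, 44, 46, 48, 50, 52, 54, 56, 58, 60, 62, 64, 66, 68, 70, 72, 74, 76, 78, 80, 82} in ℤ_84
ℤ_84 is abelian; every subgroup of an abelian group is normal

Yes, normal subgroup


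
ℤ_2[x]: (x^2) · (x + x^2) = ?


Expand and collect like terms; reduce coefficients mod 2:
x^0: 0·0 = 0 ≡ 0 (mod 2)
x^1: 0·1 + 0·0 = 0 ≡ 0 (mod 2)
x^2: 0·1 + 0·1 + 1·0 = 0 ≡ 0 (mod 2)
x^3: 0·1 + 1·1 = 1 ≡ 1 (mod 2)
x^4: 1·1 = 1 ≡ 1 (mod 2)
Result: x^3 + x^4

f · g = x^3 + x^4


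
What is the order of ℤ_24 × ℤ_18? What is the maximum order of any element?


|ℤ_24 × ℤ_18| = 24 × 18 = 432
Max element order = lcm(24,18) = 72
Cyclic? No (gcd=6)

|ℤ_24×ℤ_18| = 432, max element order = 72


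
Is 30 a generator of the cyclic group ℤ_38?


g generates ℤ_n iff gcd(g, n) = 1
gcd(30, 38) = 2
Since gcd = 2 ≠ 1, ⟨30⟩ has order 19 < 38, so 30 is not a generator.

No, 30 does not generate ℤ_38


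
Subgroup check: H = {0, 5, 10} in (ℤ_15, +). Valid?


Subgroup test for H = {0, 5, 10} in (ℤ_15, +):
(1) 0 ∈ H? Yes
(2) Closure: for all a,b ∈ H, (a+b) mod 15 ∈ H? Yes
(3) Inverses: for all a ∈ H, -a mod 15 ∈ H? Yes

Yes, H is a subgroup of ℤ_15


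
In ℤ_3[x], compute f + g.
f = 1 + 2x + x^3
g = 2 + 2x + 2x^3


Add coefficients mod 3:
x^0: 1 + 2 = 0 (mod 3)
x^1: 2 + 2 = 1 (mod 3)
x^2: 0 + 0 = 0 (mod 3)
x^3: 1 + 2 = 0 (mod 3)
Result: x

f + g = x


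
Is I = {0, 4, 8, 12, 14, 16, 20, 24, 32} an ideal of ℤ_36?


Check ideal conditions for I = {0, 4, 8, 12, 14, 16, 20, 24, 32} in ℤ_36:
(1) I is an additive subgroup? No
(2) For r ∈ ℤ_36 and a ∈ I: r·a ∈ I? No  [counterexample: r=2, a=14, r·a mod 36 = 28 ∉ I]

No, I is not an ideal of ℤ_36


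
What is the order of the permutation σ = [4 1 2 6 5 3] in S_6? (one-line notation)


Cycle decomposition: (1 4 6 3 2)
Cycle lengths: 5
Order = lcm(5) = 5

ord(σ) = 5


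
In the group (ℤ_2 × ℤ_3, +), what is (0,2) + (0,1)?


Operation: componentwise addition mod (2, 3)
(0,2) + (0,1) = ((a₁+b₁) mod 2, (a₂+b₂) mod 3) with a = (0,2), b = (0,1)

(0,2) + (0,1) = (0,0)


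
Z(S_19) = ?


Z(G) = {g ∈ G | gx = xg for all x ∈ G}
S_n is non-abelian for n ≥ 3; Z(S_19) is trivial

Z(S_19) = {e}


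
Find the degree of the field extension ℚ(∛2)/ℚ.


∛2 has minimal polynomial x³ - 2 (irreducible over ℚ since 2 is not a perfect cube)

[ℚ(∛2)/ℚ] = 3


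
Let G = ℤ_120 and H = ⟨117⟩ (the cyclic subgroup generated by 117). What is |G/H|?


|⟨117⟩| = n / gcd(117, 120) = 120 / 3 = 40
H is normal (ℤ_120 is abelian).
|G/H| = |G| / |H| = 120 / 40 = 3

|G/H| = 3


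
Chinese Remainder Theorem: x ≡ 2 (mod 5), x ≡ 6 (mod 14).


m₁ = 5, m₂ = 14, gcd = 1, so CRT applies. M = m₁·m₂ = 70
Let M₁ = M/m₁ = 14, M₂ = M/m₂ = 5
Find y₁ ≡ M₁⁻¹ (mod m₁): 14⁻¹ ≡ 4 (mod 5)
Find y₂ ≡ M₂⁻¹ (mod m₂): 5⁻¹ ≡ 3 (mod 14)
x = a₁·M₁·y₁ + a₂·M₂·y₂ = 2·14·4 + 6·5·3 = 202
Reduce mod 70: x ≡ 62
Check: 62 mod 5 = 2 ✓, 62 mod 14 = 6 ✓

x ≡ 62 (mod 70)


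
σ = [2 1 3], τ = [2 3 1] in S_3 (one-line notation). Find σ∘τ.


σ∘τ: apply τ first, then σ
1 →τ 2 →σ 1
2 →τ 3 →σ 3
3 →τ 1 →σ 2

σ∘τ = [1 3 2]


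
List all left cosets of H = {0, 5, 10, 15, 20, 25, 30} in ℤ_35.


H = {0, 5, 10, 15, 20, 25, 30}, |H| = 7
Number of cosets = |G|/|H| = 35/7 = 5
0 + H = {0, 5, 10, 15, 20, 25, 30}
1 + H = {1, 6, 11, 16, 21, 26, 31}
2 + H = {2, 7, 12, 17, 22, 27, 32}
3 + H = {3, 8, 13, 18, 23, 28, 33}
4 + H = {4, 9, 14, 19, 24, 29, 34}

Cosets: 0+H={0,5,10,15,20,25,30}; 1+H={1,6,11,16,21,26,31}; 2+H={2,7,12,17,22,27,32}; 3+H={3,8,13,18,23,28,33}; 4+H={4,9,14,19,24,29,34}


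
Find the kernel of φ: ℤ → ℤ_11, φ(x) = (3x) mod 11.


Kernel = preimage of identity
ker(φ) = {x ∈ ℤ : 3x ≡ 0 (mod 11)}. gcd(3,11) = 1, so 3x ≡ 0 (mod 11) ⟺ x ≡ 0 (mod 11/1 = 11). Hence ker(φ) = 11ℤ

ker(φ) = 11ℤ


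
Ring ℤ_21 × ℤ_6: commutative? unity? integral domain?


Direct product ring; commutative with unity (1,1); but (1,0)·(0,1) = (0,0) gives zero divisors, so not an integral domain
Commutative: Yes
Integral domain: No
Has unity: Yes

ℤ_21 × ℤ_6: Commutative=Yes, Unity=Yes


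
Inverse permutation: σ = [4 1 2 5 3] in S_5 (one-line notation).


To find σ⁻¹, swap domain and range:
σ(1) = 4 → σ⁻¹(4) = 1
σ(2) = 1 → σ⁻¹(1) = 2
σ(3) = 2 → σ⁻¹(2) = 3
σ(4) = 5 → σ⁻¹(5) = 4
σ(5) = 3 → σ⁻¹(3) = 5

σ⁻¹ = [2 3 5 1 4]


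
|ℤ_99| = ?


ℤ_n has n elements.

|ℤ_99| = 99


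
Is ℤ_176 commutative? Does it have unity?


ℤ_176 is a commutative ring with unity 1; 176 = 2×88 is composite, so 2·88 ≡ 0 gives zero divisors (not an integral domain)
Commutative: Yes
Integral domain: No
Has unity: Yes

ℤ_176: Commutative=Yes, Unity=Yes


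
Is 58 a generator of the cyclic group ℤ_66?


g generates ℤ_n iff gcd(g, n) = 1
gcd(58, 66) = 2
Since gcd = 2 ≠ 1, ⟨58⟩ has order 33 < 66, so 58 is not a generator.

No, 58 does not generate ℤ_66


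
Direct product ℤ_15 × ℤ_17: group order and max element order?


|ℤ_15 × ℤ_17| = 15 × 17 = 255
Max element order = lcm(15,17) = 255
Cyclic? Yes (gcd=1)

|ℤ_15×ℤ_17| = 255, max element order = 255


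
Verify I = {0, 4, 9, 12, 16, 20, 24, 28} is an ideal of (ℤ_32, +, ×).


Check ideal conditions for I = {0, 4, 9, 12, 16, 20, 24, 28} in ℤ_32:
(1) I is an additive subgroup? No
(2) For r ∈ ℤ_32 and a ∈ I: r·a ∈ I? No  [counterexample: r=2, a=4, r·a mod 32 = 8 ∉ I]

No, I is not an ideal of ℤ_32


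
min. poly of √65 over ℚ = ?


√65 satisfies x² - 65 = 0, irreducible over ℚ since 65 is squarefree

Minimal polynomial: x² - 65


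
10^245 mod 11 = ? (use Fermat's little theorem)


Fermat's little theorem: if p is prime and gcd(a,p)=1, then a^(p-1) ≡ 1 (mod p)
p = 11 is prime, gcd(10,11) = 1
Reduce exponent: 245 mod 10 = 5
So 10^245 ≡ 10^5 (mod 11)
10^5 mod 11 = 10

10^245 ≡ 10 (mod 11)


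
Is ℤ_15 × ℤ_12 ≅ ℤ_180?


Comparing ℤ_15 × ℤ_12 and ℤ_180:
gcd(15,12) = 3 ≠ 1. Max element order in ℤ_15×ℤ_12 is lcm(15,12) = 60 < 180, so it has no element of order 180

No, ℤ_15 × ℤ_12 ≇ ℤ_180


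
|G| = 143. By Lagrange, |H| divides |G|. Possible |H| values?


Lagrange's theorem: |H| divides |G|
|G| = 143
Divisors of 143: 1, 11, 13, 143

Possible subgroup orders: {1, 11, 13, 143}


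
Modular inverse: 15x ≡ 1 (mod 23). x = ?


Use the extended Euclidean algorithm to write 1 = 15·s + 23·t; then s mod 23 is the inverse.
Euclidean algorithm:
  15 = 0·23 + 15
  23 = 1·15 + 8
  15 = 1·8 + 7
  8 = 1·7 + 1
  7 = 7·1 + 0
gcd(15,23) = 1
Back-substitution gives: 15·(-3) + 23·(2) = 1
So 15⁻¹ ≡ -3 ≡ 20 (mod 23)
Check: 15 × 20 = 300 ≡ 1 (mod 23) ✓

15⁻¹ ≡ 20 (mod 23)


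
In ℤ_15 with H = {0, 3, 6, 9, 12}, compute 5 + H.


5 + H = {5 + h (mod 15) : h ∈ H}
5+0=5, 5+3=8, 5+6=11, 5+9=14, 5+12=2
5 + H = {2, 5, 8, 11, 14} = 2 + H

5 + H = {2, 5, 8, 11, 14}


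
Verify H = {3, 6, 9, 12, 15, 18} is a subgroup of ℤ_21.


Subgroup test for H = {3, 6, 9, 12, 15, 18} in (ℤ_21, +):
(1) 0 ∈ H? No
(2) Closure: for all a,b ∈ H, (a+b) mod 21 ∈ H? No  [counterexample: 3 + 18 = 0 ∉ H]
(3) Inverses: for all a ∈ H, -a mod 21 ∈ H? Yes

No, H is not a subgroup of ℤ_21


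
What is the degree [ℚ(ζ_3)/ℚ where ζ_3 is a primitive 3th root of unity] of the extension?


[ℚ(ζ_n):ℚ] = deg Φ_n(x) = φ(n). Here φ(3) = 2

[ℚ(ζ_3)/ℚ where ζ_3 is a primitive 3th root of unity] = 2


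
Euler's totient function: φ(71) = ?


Factor n: 71 = 71
φ(n) = n · ∏(1 - 1/p) over distinct primes p | n
φ(71) = 71 · (1 - 1/71) = 70

φ(71) = 70


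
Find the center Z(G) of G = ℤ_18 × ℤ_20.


Z(G) = {g ∈ G | gx = xg for all x ∈ G}
Direct product of abelian groups is abelian, so Z(G) = G

Z(ℤ_18 × ℤ_20) = ℤ_18 × ℤ_20


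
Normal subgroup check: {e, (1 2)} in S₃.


H = {e, (1 2)} in S₃
(1 3)(1 2)(1 3)⁻¹ = (2 3) ∉ {e, (1 2)}, so it is not normal

No, not a normal subgroup


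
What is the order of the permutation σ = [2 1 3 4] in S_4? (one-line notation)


Cycle decomposition: (1 2)
Cycle lengths: 2
Order = lcm(2) = 2

ord(σ) = 2


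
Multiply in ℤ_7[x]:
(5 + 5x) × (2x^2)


Expand and collect like terms; reduce coefficients mod 7:
x^0: 5·0 = 0 ≡ 0 (mod 7)
x^1: 5·0 + 5·0 = 0 ≡ 0 (mod 7)
x^2: 5·2 + 5·0 = 10 ≡ 3 (mod 7)
x^3: 5·2 = 10 ≡ 3 (mod 7)
Result: 3x^2 + 3x^3

f · g = 3x^2 + 3x^3


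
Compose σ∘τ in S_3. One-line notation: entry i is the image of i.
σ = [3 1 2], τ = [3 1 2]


σ∘τ: apply τ first, then σ
1 →τ 3 →σ 2
2 →τ 1 →σ 3
3 →τ 2 →σ 1

σ∘τ = [2 3 1]


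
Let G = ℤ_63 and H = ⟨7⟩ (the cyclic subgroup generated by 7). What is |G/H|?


|⟨7⟩| = n / gcd(7, 63) = 63 / 7 = 9
H is normal (ℤ_63 is abelian).
|G/H| = |G| / |H| = 63 / 9 = 7

|G/H| = 7


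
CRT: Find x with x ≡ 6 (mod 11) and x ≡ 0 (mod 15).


m₁ = 11, m₂ = 15, gcd = 1, so CRT applies. M = m₁·m₂ = 165
Let M₁ = M/m₁ = 15, M₂ = M/m₂ = 11
Find y₁ ≡ M₁⁻¹ (mod m₁): 15⁻¹ ≡ 3 (mod 11)
Find y₂ ≡ M₂⁻¹ (mod m₂): 11⁻¹ ≡ 11 (mod 15)
x = a₁·M₁·y₁ + a₂·M₂·y₂ = 6·15·3 + 0·11·11 = 270
Reduce mod 165: x ≡ 105
Check: 105 mod 11 = 6 ✓, 105 mod 15 = 0 ✓

x ≡ 105 (mod 165)


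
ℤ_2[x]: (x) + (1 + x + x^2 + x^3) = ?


Add coefficients mod 2:
x^0: 0 + 1 = 1 (mod 2)
x^1: 1 + 1 = 0 (mod 2)
x^2: 0 + 1 = 1 (mod 2)
x^3: 0 + 1 = 1 (mod 2)
Result: 1 + x^2 + x^3

f + g = 1 + x^2 + x^3


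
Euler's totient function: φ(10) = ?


φ(n) = count of k ∈ {1,...,n} with gcd(k,n)=1
Coprimes to 10: {1, 3, 7, 9}
Count: 4

φ(10) = 4


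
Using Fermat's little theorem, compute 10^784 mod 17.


Fermat's little theorem: if p is prime and gcd(a,p)=1, then a^(p-1) ≡ 1 (mod p)
p = 17 is prime, gcd(10,17) = 1
Reduce exponent: 784 mod 16 = 0
So 10^784 ≡ 10^0 (mod 17)
10^0 = 1

10^784 ≡ 1 (mod 17)


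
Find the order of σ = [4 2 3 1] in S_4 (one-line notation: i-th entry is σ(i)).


Cycle decomposition: (1 4)
Cycle lengths: 2
Order = lcm(2) = 2

ord(σ) = 2


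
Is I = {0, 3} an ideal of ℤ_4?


Check ideal conditions for I = {0, 3} in ℤ_4:
(1) I is an additive subgroup? No
(2) For r ∈ ℤ_4 and a ∈ I: r·a ∈ I? No  [counterexample: r=2, a=3, r·a mod 4 = 2 ∉ I]

No, I is not an ideal of ℤ_4


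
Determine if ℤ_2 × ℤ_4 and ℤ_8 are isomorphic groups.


Comparing ℤ_2 × ℤ_4 and ℤ_8:
gcd(2,4) = 2 ≠ 1. Max element order in ℤ_2×ℤ_4 is lcm(2,4) = 4 < 8, so it has no element of order 8

No, ℤ_2 × ℤ_4 ≇ ℤ_8


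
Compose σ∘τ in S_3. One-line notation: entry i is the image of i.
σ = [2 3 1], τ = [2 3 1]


σ∘τ: apply τ first, then σ
1 →τ 2 →σ 3
2 →τ 3 →σ 1
3 →τ 1 →σ 2

σ∘τ = [3 1 2]


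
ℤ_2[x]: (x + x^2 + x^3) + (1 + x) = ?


Add coefficients mod 2:
x^0: 0 + 1 = 1 (mod 2)
x^1: 1 + 1 = 0 (mod 2)
x^2: 1 + 0 = 1 (mod 2)
x^3: 1 + 0 = 1 (mod 2)
Result: 1 + x^2 + x^3

f + g = 1 + x^2 + x^3


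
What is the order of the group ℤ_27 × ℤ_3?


|A × B| = |A| · |B|
|ℤ_27 × ℤ_3| = 27 × 3 = 81

|ℤ_27 × ℤ_3| = 81


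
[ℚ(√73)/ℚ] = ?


√73 has minimal polynomial x² - 73 (irreducible over ℚ since 73 is squarefree)

[ℚ(√73)/ℚ] = 2


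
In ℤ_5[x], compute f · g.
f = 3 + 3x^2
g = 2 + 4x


Expand and collect like terms; reduce coefficients mod 5:
x^0: 3·2 = 6 ≡ 1 (mod 5)
x^1: 3·4 + 0·2 = 12 ≡ 2 (mod 5)
x^2: 0·4 + 3·2 = 6 ≡ 1 (mod 5)
x^3: 3·4 = 12 ≡ 2 (mod 5)
Result: 1 + 2x + x^2 + 2x^3

f · g = 1 + 2x + x^2 + 2x^3


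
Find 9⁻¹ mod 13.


Use the extended Euclidean algorithm to write 1 = 9·s + 13·t; then s mod 13 is the inverse.
Euclidean algorithm:
  9 = 0·13 + 9
  13 = 1·9 + 4
  9 = 2·4 + 1
  4 = 4·1 + 0
gcd(9,13) = 1
Back-substitution gives: 9·(3) + 13·(-2) = 1
So 9⁻¹ ≡ 3 ≡ 3 (mod 13)
Check: 9 × 3 = 27 ≡ 1 (mod 13) ✓

9⁻¹ ≡ 3 (mod 13)


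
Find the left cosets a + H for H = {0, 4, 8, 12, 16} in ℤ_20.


H = {0, 4, 8, 12, 16}, |H| = 5
Number of cosets = |G|/|H| = 20/5 = 4
0 + H = {0, 4, 8, 12, 16}
1 + H = {1, 5, 9, 13, 17}
2 + H = {2, 6, 10, 14, 18}
3 + H = {3, 7, 11, 15, 19}

Cosets: 0+H={0,4,8,12,16}; 1+H={1,5,9,13,17}; 2+H={2,6,10,14,18}; 3+H={3,7,11,15,19}


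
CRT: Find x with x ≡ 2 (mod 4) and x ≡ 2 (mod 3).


m₁ = 4, m₂ = 3, gcd = 1, so CRT applies. M = m₁·m₂ = 12
Let M₁ = M/m₁ = 3, M₂ = M/m₂ = 4
Find y₁ ≡ M₁⁻¹ (mod m₁): 3⁻¹ ≡ 3 (mod 4)
Find y₂ ≡ M₂⁻¹ (mod m₂): 4⁻¹ ≡ 1 (mod 3)
x = a₁·M₁·y₁ + a₂·M₂·y₂ = 2·3·3 + 2·4·1 = 26
Reduce mod 12: x ≡ 2
Check: 2 mod 4 = 2 ✓, 2 mod 3 = 2 ✓

x ≡ 2 (mod 12)


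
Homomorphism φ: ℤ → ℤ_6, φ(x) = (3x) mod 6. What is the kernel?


Kernel = preimage of identity
ker(φ) = {x ∈ ℤ : 3x ≡ 0 (mod 6)}. gcd(3,6) = 3, so 3x ≡ 0 (mod 6) ⟺ x ≡ 0 (mod 6/3 = 2). Hence ker(φ) = 2ℤ

ker(φ) = 2ℤ


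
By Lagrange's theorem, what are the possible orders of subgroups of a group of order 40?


Lagrange's theorem: |H| divides |G|
|G| = 40
Divisors of 40: 1, 2, 4, 5, 8, 10, 20, 40

Possible subgroup orders: {1, 2, 4, 5, 8, 10, 20, 40}


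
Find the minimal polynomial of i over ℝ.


i satisfies x² + 1 = 0, irreducible over ℝ

Minimal polynomial: x² + 1


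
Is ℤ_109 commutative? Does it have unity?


ℤ_109 is a commutative ring with unity 1; 109 is prime, so ℤ_109 is a field (hence an integral domain)
Commutative: Yes
Integral domain: Yes
Has unity: Yes

ℤ_109: Commutative=Yes, Unity=Yes


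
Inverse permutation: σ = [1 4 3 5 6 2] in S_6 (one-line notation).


To find σ⁻¹, swap domain and range:
σ(1) = 1 → σ⁻¹(1) = 1
σ(2) = 4 → σ⁻¹(4) = 2
σ(3) = 3 → σ⁻¹(3) = 3
σ(4) = 5 → σ⁻¹(5) = 4
σ(5) = 6 → σ⁻¹(6) = 5
σ(6) = 2 → σ⁻¹(2) = 6

σ⁻¹ = [1 6 3 2 4 5]


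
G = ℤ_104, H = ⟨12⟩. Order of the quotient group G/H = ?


|⟨12⟩| = n / gcd(12, 104) = 104 / 4 = 26
H is normal (ℤ_104 is abelian).
|G/H| = |G| / |H| = 104 / 26 = 4

|G/H| = 4


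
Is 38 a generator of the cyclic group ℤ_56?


g generates ℤ_n iff gcd(g, n) = 1
gcd(38, 56) = 2
Since gcd = 2 ≠ 1, ⟨38⟩ has order 28 < 56, so 38 is not a generator.

No, 38 does not generate ℤ_56


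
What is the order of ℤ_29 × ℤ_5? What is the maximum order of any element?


|ℤ_29 × ℤ_5| = 29 × 5 = 145
Max element order = lcm(29,5) = 145
Cyclic? Yes (gcd=1)

|ℤ_29×ℤ_5| = 145, max element order = 145


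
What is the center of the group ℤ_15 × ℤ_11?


Z(G) = {g ∈ G | gx = xg for all x ∈ G}
Direct product of abelian groups is abelian, so Z(G) = G

Z(ℤ_15 × ℤ_11) = ℤ_15 × ℤ_11


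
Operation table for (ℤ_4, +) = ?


Elements: {0, 1, 2, 3}
Operation: addition mod 4
Entry (a, b) = (a + b) mod 4

Cayley table:
  | 0 | 1 | 2 | 3
0 | 0 | 1 | 2 | 3
1 | 1 | 2 | 3 | 0
2 | 2 | 3 | 0 | 1
3 | 3 | 0 | 1 | 2


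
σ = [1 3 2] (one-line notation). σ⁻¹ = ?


To find σ⁻¹, swap domain and range:
σ(1) = 1 → σ⁻¹(1) = 1
σ(2) = 3 → σ⁻¹(3) = 2
σ(3) = 2 → σ⁻¹(2) = 3

σ⁻¹ = [1 3 2]


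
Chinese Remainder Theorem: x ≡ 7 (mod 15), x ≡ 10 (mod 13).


m₁ = 15, m₂ = 13, gcd = 1, so CRT applies. M = m₁·m₂ = 195
Let M₁ = M/m₁ = 13, M₂ = M/m₂ = 15
Find y₁ ≡ M₁⁻¹ (mod m₁): 13⁻¹ ≡ 7 (mod 15)
Find y₂ ≡ M₂⁻¹ (mod m₂): 15⁻¹ ≡ 7 (mod 13)
x = a₁·M₁·y₁ + a₂·M₂·y₂ = 7·13·7 + 10·15·7 = 1687
Reduce mod 195: x ≡ 127
Check: 127 mod 15 = 7 ✓, 127 mod 13 = 10 ✓

x ≡ 127 (mod 195)


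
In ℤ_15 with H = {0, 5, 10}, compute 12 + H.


12 + H = {12 + h (mod 15) : h ∈ H}
12+0=12, 12+5=2, 12+10=7
12 + H = {2, 7, 12} = 2 + H

12 + H = {2, 7, 12}


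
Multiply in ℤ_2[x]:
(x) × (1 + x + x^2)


Expand and collect like terms; reduce coefficients mod 2:
x^0: 0·1 = 0 ≡ 0 (mod 2)
x^1: 0·1 + 1·1 = 1 ≡ 1 (mod 2)
x^2: 0·1 + 1·1 = 1 ≡ 1 (mod 2)
x^3: 1·1 = 1 ≡ 1 (mod 2)
Result: x + x^2 + x^3

f · g = x + x^2 + x^3


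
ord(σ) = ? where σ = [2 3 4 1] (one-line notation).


Cycle decomposition: (1 2 3 4)
Cycle lengths: 4
Order = lcm(4) = 4

ord(σ) = 4


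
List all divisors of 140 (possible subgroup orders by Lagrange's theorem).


Lagrange's theorem: |H| divides |G|
|G| = 140
Divisors of 140: 1, 2, 4, 5, 7, 10, 14, 20, 28, 35, 70, 140

Possible subgroup orders: {1, 2, 4, 5, 7, 10, 14, 20, 28, 35, 70, 140}


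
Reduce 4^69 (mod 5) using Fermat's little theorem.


Fermat's little theorem: if p is prime and gcd(a,p)=1, then a^(p-1) ≡ 1 (mod p)
p = 5 is prime, gcd(4,5) = 1
Reduce exponent: 69 mod 4 = 1
So 4^69 ≡ 4^1 (mod 5)
4^1 mod 5 = 4

4^69 ≡ 4 (mod 5)


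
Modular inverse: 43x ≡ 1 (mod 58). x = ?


Use the extended Euclidean algorithm to write 1 = 43·s + 58·t; then s mod 58 is the inverse.
Euclidean algorithm:
  43 = 0·58 + 43
  58 = 1·43 + 15
  43 = 2·15 + 13
  15 = 1·13 + 2
  13 = 6·2 + 1
  2 = 2·1 + 0
gcd(43,58) = 1
Back-substitution gives: 43·(27) + 58·(-20) = 1
So 43⁻¹ ≡ 27 ≡ 27 (mod 58)
Check: 43 × 27 = 1161 ≡ 1 (mod 58) ✓

43⁻¹ ≡ 27 (mod 58)


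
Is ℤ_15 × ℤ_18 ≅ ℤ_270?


Comparing ℤ_15 × ℤ_18 and ℤ_270:
gcd(15,18) = 3 ≠ 1. Max element order in ℤ_15×ℤ_18 is lcm(15,18) = 90 < 270, so it has no element of order 270

No, ℤ_15 × ℤ_18 ≇ ℤ_270


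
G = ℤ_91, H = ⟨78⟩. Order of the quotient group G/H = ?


|⟨78⟩| = n / gcd(78, 91) = 91 / 13 = 7
H is normal (ℤ_91 is abelian).
|G/H| = |G| / |H| = 91 / 7 = 13

|G/H| = 13


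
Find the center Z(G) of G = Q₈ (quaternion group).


Z(G) = {g ∈ G | gx = xg for all x ∈ G}
In Q₈ = {±1, ±i, ±j, ±k}, only ±1 commute with every element

Z(Q₈ (quaternion group)) = {1, -1}


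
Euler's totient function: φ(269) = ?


Factor n: 269 = 269
φ(n) = n · ∏(1 - 1/p) over distinct primes p | n
φ(269) = 269 · (1 - 1/269) = 268

φ(269) = 268


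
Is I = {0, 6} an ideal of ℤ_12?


Check ideal conditions for I = {0, 6} in ℤ_12:
(1) I is an additive subgroup? Yes
(2) For r ∈ ℤ_12 and a ∈ I: r·a ∈ I? Yes

Yes, I is an ideal of ℤ_12


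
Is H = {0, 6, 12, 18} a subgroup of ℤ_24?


Subgroup test for H = {0, 6, 12, 18} in (ℤ_24, +):
(1) 0 ∈ H? Yes
(2) Closure: for all a,b ∈ H, (a+b) mod 24 ∈ H? Yes
(3) Inverses: for all a ∈ H, -a mod 24 ∈ H? Yes

Yes, H is a subgroup of ℤ_24


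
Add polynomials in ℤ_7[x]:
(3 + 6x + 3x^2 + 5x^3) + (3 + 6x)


Add coefficients mod 7:
x^0: 3 + 3 = 6 (mod 7)
x^1: 6 + 6 = 5 (mod 7)
x^2: 3 + 0 = 3 (mod 7)
x^3: 5 + 0 = 5 (mod 7)
Result: 6 + 5x + 3x^2 + 5x^3

f + g = 6 + 5x + 3x^2 + 5x^3


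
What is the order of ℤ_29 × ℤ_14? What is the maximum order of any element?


|ℤ_29 × ℤ_14| = 29 × 14 = 406
Max element order = lcm(29,14) = 406
Cyclic? Yes (gcd=1)

|ℤ_29×ℤ_14| = 406, max element order = 406


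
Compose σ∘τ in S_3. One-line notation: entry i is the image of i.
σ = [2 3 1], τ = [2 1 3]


σ∘τ: apply τ first, then σ
1 →τ 2 →σ 3
2 →τ 1 →σ 2
3 →τ 3 →σ 1

σ∘τ = [3 2 1]


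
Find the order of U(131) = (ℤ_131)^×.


U(n) is the group of units mod n; |U(n)| = φ(n)
|U(131)| = φ(131) = 130

|U(131) = (ℤ_131)^×| = 130


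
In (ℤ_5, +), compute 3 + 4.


Operation: addition mod 5
3 + 4 = (a + b) mod 5 with a = 3, b = 4

3 + 4 = 2


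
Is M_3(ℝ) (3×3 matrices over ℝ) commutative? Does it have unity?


Matrix multiplication is non-commutative for n ≥ 2; the identity matrix I is the unity; singular matrices give zero divisors, so not an integral domain
Commutative: No
Integral domain: No
Has unity: Yes

M_3(ℝ) (3×3 matrices over ℝ): Commutative=No, Unity=Yes


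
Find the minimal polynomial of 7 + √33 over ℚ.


Let α = 7 + √33. Then α - 7 = √33, so (α - 7)² = 33, giving α² - 14α + 16 = 0. Degree 2 and α ∉ ℚ, so this is the minimal polynomial.

Minimal polynomial: x² - 14x + 16


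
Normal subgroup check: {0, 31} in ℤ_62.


H = {0, 31} in ℤ_62
ℤ_62 is abelian; every subgroup of an abelian group is normal

Yes, normal subgroup


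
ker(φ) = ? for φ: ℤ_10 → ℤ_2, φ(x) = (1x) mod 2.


Kernel = preimage of identity
ker(φ) = {x ∈ ℤ_10 : 1x ≡ 0 (mod 2)}. Since 2 | 10, φ is well-defined. The kernel is the cyclic subgroup ⟨2⟩ of ℤ_10 (order 5), i.e. {0, 2, 4, 6, 8}

ker(φ) = {0, 2, 4, 6, 8}


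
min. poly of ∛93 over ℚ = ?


∛93 satisfies x³ - 93 = 0, irreducible over ℚ (no rational root; 93 is not a perfect cube)

Minimal polynomial: x³ - 93


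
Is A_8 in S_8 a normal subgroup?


H = A_8 in S_8
A_8 has index 2 in S_8, and every subgroup of index 2 is normal

Yes, normal subgroup


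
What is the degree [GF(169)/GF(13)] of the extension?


GF(169) = GF(13^2), so the extension degree is 2

[GF(169)/GF(13)] = 2


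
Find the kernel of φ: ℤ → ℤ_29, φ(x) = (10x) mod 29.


Kernel = preimage of identity
ker(φ) = {x ∈ ℤ : 10x ≡ 0 (mod 29)}. gcd(10,29) = 1, so 10x ≡ 0 (mod 29) ⟺ x ≡ 0 (mod 29/1 = 29). Hence ker(φ) = 29ℤ

ker(φ) = 29ℤ


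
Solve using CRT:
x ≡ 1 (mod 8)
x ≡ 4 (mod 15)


m₁ = 8, m₂ = 15, gcd = 1, so CRT applies. M = m₁·m₂ = 120
Let M₁ = M/m₁ = 15, M₂ = M/m₂ = 8
Find y₁ ≡ M₁⁻¹ (mod m₁): 15⁻¹ ≡ 7 (mod 8)
Find y₂ ≡ M₂⁻¹ (mod m₂): 8⁻¹ ≡ 2 (mod 15)
x = a₁·M₁·y₁ + a₂·M₂·y₂ = 1·15·7 + 4·8·2 = 169
Reduce mod 120: x ≡ 49
Check: 49 mod 8 = 1 ✓, 49 mod 15 = 4 ✓

x ≡ 49 (mod 120)


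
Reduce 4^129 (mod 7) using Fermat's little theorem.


Fermat's little theorem: if p is prime and gcd(a,p)=1, then a^(p-1) ≡ 1 (mod p)
p = 7 is prime, gcd(4,7) = 1
Reduce exponent: 129 mod 6 = 3
So 4^129 ≡ 4^3 (mod 7)
4^3 mod 7 = 1

4^129 ≡ 1 (mod 7)


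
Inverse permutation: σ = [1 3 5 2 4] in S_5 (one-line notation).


To find σ⁻¹, swap domain and range:
σ(1) = 1 → σ⁻¹(1) = 1
σ(2) = 3 → σ⁻¹(3) = 2
σ(3) = 5 → σ⁻¹(5) = 3
σ(4) = 2 → σ⁻¹(2) = 4
σ(5) = 4 → σ⁻¹(4) = 5

σ⁻¹ = [1 4 2 5 3]


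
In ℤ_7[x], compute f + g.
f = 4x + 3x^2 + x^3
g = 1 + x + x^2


Add coefficients mod 7:
x^0: 0 + 1 = 1 (mod 7)
x^1: 4 + 1 = 5 (mod 7)
x^2: 3 + 1 = 4 (mod 7)
x^3: 1 + 0 = 1 (mod 7)
Result: 1 + 5x + 4x^2 + x^3

f + g = 1 + 5x + 4x^2 + x^3


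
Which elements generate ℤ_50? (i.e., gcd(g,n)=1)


g generates ℤ_n iff gcd(g,n) = 1
Prime factors of 50: 2, 5
Generators are g ∈ {1,...,49} not divisible by any of these primes.
Generators: {1, 3, 7, 9, 11, 13, 17, 19, 21, 23, 27, 29, 31, 33, 37, 39, 41, 43, 47, 49}
Number of generators = φ(50) = 20

Generators of ℤ_50 = {1, 3, 7, 9, 11, 13, 17, 19, 21, 23, 27, 29, 31, 33, 37, 39, 41, 43, 47, 49}


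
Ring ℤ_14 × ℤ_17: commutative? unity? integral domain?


Direct product ring; commutative with unity (1,1); but (1,0)·(0,1) = (0,0) gives zero divisors, so not an integral domain
Commutative: Yes
Integral domain: No
Has unity: Yes

ℤ_14 × ℤ_17: Commutative=Yes, Unity=Yes


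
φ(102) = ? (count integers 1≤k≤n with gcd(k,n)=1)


Factor n: 102 = 2 × 3 × 17
φ(n) = n · ∏(1 - 1/p) over distinct primes p | n
φ(102) = 102 · (1 - 1/2) · (1 - 1/3) · (1 - 1/17) = 32

φ(102) = 32


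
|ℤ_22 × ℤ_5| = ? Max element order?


|ℤ_22 × ℤ_5| = 22 × 5 = 110
Max element order = lcm(22,5) = 110
Cyclic? Yes (gcd=1)

|ℤ_22×ℤ_5| = 110, max element order = 110


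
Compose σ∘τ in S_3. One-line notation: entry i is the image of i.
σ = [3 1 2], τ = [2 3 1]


σ∘τ: apply τ first, then σ
1 →τ 2 →σ 1
2 →τ 3 →σ 2
3 →τ 1 →σ 3

σ∘τ = [1 2 3]


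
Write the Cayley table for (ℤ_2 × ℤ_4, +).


Elements: {(0,0), (0,1), (0,2), (0,3), (1,0), (1,1), (1,2), (1,3)}
Operation: componentwise addition mod (2, 4)
Entry (a, b) = ((a₁+b₁) mod 2, (a₂+b₂) mod 4)

Cayley table:
      | (0,0) | (0,1) | (0,2) | (0,3) | (1,0) | (1,1) | (1,2) | (1,3)
(0,0) | (0,0) | (0,1) | (0,2) | (0,3) | (1,0) | (1,1) | (1,2) | (1,3)
(0,1) | (0,1) | (0,2) | (0,3) | (0,0) | (1,1) | (1,2) | (1,3) | (1,0)
(0,2) | (0,2) | (0,3) | (0,0) | (0,1) | (1,2) | (1,3) | (1,0) | (1,1)
(0,3) | (0,3) | (0,0) | (0,1) | (0,2) | (1,3) | (1,0) | (1,1) | (1,2)
(1,0) | (1,0) | (1,1) | (1,2) | (1,3) | (0,0) | (0,1) | (0,2) | (0,3)
(1,1) | (1,1) | (1,2) | (1,3) | (1,0) | (0,1) | (0,2) | (0,3) | (0,0)
(1,2) | (1,2) | (1,3) | (1,0) | (1,1) | (0,2) | (0,3) | (0,0) | (0,1)
(1,3) | (1,3) | (1,0) | (1,1) | (1,2) | (0,3) | (0,0) | (0,1) | (0,2)


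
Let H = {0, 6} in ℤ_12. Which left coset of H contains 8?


8 + H = {8 + h (mod 12) : h ∈ H}
8+0=8, 8+6=2
8 + H = {2, 8} = 2 + H

8 + H = {2, 8}


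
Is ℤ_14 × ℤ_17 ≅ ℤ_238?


Comparing ℤ_14 × ℤ_17 and ℤ_238:
gcd(14,17) = 1, so ℤ_14 × ℤ_17 ≅ ℤ_238 (CRT)

Yes, ℤ_14 × ℤ_17 ≅ ℤ_238


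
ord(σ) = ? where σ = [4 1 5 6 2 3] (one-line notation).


Cycle decomposition: (1 4 6 3 5 2)
Cycle lengths: 6
Order = lcm(6) = 6

ord(σ) = 6


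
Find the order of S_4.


|S_n| = n! (number of permutations of n symbols)
|S_4| = 4! = 24

|S_4| = 24


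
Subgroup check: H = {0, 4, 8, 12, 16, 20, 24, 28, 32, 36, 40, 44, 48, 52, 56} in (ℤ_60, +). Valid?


Subgroup test for H = {0, 4, 8, 12, 16, 20, 24, 28, 32, 36, 40, 44, 48, 52, 56} in (ℤ_60, +):
(1) 0 ∈ H? Yes
(2) Closure: for all a,b ∈ H, (a+b) mod 60 ∈ H? Yes
(3) Inverses: for all a ∈ H, -a mod 60 ∈ H? Yes

Yes, H is a subgroup of ℤ_60


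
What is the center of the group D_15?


Z(G) = {g ∈ G | gx = xg for all x ∈ G}
For odd n, Z(D_n) = {e}: no nontrivial rotation commutes with all reflections

Z(D_15) = {e}


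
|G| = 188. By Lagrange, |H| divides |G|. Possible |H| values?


Lagrange's theorem: |H| divides |G|
|G| = 188
Divisors of 188: 1, 2, 4, 47, 94, 188

Possible subgroup orders: {1, 2, 4, 47, 94, 188}


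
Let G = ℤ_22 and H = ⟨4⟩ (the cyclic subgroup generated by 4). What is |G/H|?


|⟨4⟩| = n / gcd(4, 22) = 22 / 2 = 11
H is normal (ℤ_22 is abelian).
|G/H| = |G| / |H| = 22 / 11 = 2

|G/H| = 2


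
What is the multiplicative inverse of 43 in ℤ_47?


Use the extended Euclidean algorithm to write 1 = 43·s + 47·t; then s mod 47 is the inverse.
Euclidean algorithm:
  43 = 0·47 + 43
  47 = 1·43 + 4
  43 = 10·4 + 3
  4 = 1·3 + 1
  3 = 3·1 + 0
gcd(43,47) = 1
Back-substitution gives: 43·(-12) + 47·(11) = 1
So 43⁻¹ ≡ -12 ≡ 35 (mod 47)
Check: 43 × 35 = 1505 ≡ 1 (mod 47) ✓

43⁻¹ ≡ 35 (mod 47)


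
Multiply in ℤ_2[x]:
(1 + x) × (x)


Expand and collect like terms; reduce coefficients mod 2:
x^0: 1·0 = 0 ≡ 0 (mod 2)
x^1: 1·1 + 1·0 = 1 ≡ 1 (mod 2)
x^2: 1·1 = 1 ≡ 1 (mod 2)
Result: x + x^2

f · g = x + x^2


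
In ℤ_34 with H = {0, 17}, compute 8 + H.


8 + H = {8 + h (mod 34) : h ∈ H}
8+0=8, 8+17=25

8 + H = {8, 25}


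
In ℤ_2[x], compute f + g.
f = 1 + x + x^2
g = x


Add coefficients mod 2:
x^0: 1 + 0 = 1 (mod 2)
x^1: 1 + 1 = 0 (mod 2)
x^2: 1 + 0 = 1 (mod 2)
Result: 1 + x^2

f + g = 1 + x^2


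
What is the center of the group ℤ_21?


Z(G) = {g ∈ G | gx = xg for all x ∈ G}
ℤ_21 is abelian, so Z(G) = G

Z(ℤ_21) = ℤ_21


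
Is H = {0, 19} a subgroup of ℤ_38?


Subgroup test for H = {0, 19} in (ℤ_38, +):
(1) 0 ∈ H? Yes
(2) Closure: for all a,b ∈ H, (a+b) mod 38 ∈ H? Yes
(3) Inverses: for all a ∈ H, -a mod 38 ∈ H? Yes

Yes, H is a subgroup of ℤ_38


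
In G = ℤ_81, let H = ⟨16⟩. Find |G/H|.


|⟨16⟩| = n / gcd(16, 81) = 81 / 1 = 81
H is normal (ℤ_81 is abelian).
|G/H| = |G| / |H| = 81 / 81 = 1

|G/H| = 1


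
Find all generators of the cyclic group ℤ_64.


g generates ℤ_n iff gcd(g,n) = 1
Prime factors of 64: 2
Generators are g ∈ {1,...,63} not divisible by any of these primes.
Generators: {1, 3, 5, 7, 9, 11, 13, 15, 17, 19, 21, 23, 25, 27, 29, 31, 33, 35, 37, 39, 41, 43, 45, 47, 49, 51, 53, 55, 57, 59, 61, 63}
Number of generators = φ(64) = 32

Generators of ℤ_64 = {1, 3, 5, 7, 9, 11, 13, 15, 17, 19, 21, 23, 25, 27, 29, 31, 33, 35, 37, 39, 41, 43, 45, 47, 49, 51, 53, 55, 57, 59, 61, 63}


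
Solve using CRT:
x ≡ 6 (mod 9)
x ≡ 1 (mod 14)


m₁ = 9, m₂ = 14, gcd = 1, so CRT applies. M = m₁·m₂ = 126
Let M₁ = M/m₁ = 14, M₂ = M/m₂ = 9
Find y₁ ≡ M₁⁻¹ (mod m₁): 14⁻¹ ≡ 2 (mod 9)
Find y₂ ≡ M₂⁻¹ (mod m₂): 9⁻¹ ≡ 11 (mod 14)
x = a₁·M₁·y₁ + a₂·M₂·y₂ = 6·14·2 + 1·9·11 = 267
Reduce mod 126: x ≡ 15
Check: 15 mod 9 = 6 ✓, 15 mod 14 = 1 ✓

x ≡ 15 (mod 126)


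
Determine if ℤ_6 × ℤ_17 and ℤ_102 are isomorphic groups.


Comparing ℤ_6 × ℤ_17 and ℤ_102:
gcd(6,17) = 1, so ℤ_6 × ℤ_17 ≅ ℤ_102 (CRT)

Yes, ℤ_6 × ℤ_17 ≅ ℤ_102


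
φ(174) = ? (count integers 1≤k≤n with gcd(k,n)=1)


Factor n: 174 = 2 × 3 × 29
φ(n) = n · ∏(1 - 1/p) over distinct primes p | n
φ(174) = 174 · (1 - 1/2) · (1 - 1/3) · (1 - 1/29) = 56

φ(174) = 56


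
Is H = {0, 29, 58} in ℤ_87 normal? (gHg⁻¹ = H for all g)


H = {0, 29, 58} in ℤ_87
ℤ_87 is abelian; every subgroup of an abelian group is normal

Yes, normal subgroup


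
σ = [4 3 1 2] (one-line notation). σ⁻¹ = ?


To find σ⁻¹, swap domain and range:
σ(1) = 4 → σ⁻¹(4) = 1
σ(2) = 3 → σ⁻¹(3) = 2
σ(3) = 1 → σ⁻¹(1) = 3
σ(4) = 2 → σ⁻¹(2) = 4

σ⁻¹ = [3 4 2 1]


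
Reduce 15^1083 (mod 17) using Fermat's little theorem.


Fermat's little theorem: if p is prime and gcd(a,p)=1, then a^(p-1) ≡ 1 (mod p)
p = 17 is prime, gcd(15,17) = 1
Reduce exponent: 1083 mod 16 = 11
So 15^1083 ≡ 15^11 (mod 17)
15^11 mod 17 = 9

15^1083 ≡ 9 (mod 17)


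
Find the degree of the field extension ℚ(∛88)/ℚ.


∛88 has minimal polynomial x³ - 88 (irreducible over ℚ since 88 is not a perfect cube)

[ℚ(∛88)/ℚ] = 3


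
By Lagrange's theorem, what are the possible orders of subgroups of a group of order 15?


Lagrange's theorem: |H| divides |G|
|G| = 15
Divisors of 15: 1, 3, 5, 15

Possible subgroup orders: {1, 3, 5, 15}


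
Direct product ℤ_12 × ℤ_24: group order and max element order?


|ℤ_12 × ℤ_24| = 12 × 24 = 288
Max element order = lcm(12,24) = 24
Cyclic? No (gcd=12)

|ℤ_12×ℤ_24| = 288, max element order = 24


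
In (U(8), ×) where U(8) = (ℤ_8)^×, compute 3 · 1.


Operation: multiplication mod 8
3 · 1 = (a × b) mod 8 with a = 3, b = 1

3 · 1 = 3


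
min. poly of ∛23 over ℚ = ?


∛23 satisfies x³ - 23 = 0, irreducible over ℚ (no rational root; 23 is not a perfect cube)

Minimal polynomial: x³ - 23


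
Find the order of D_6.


|D_n| = 2n (n rotations and n reflections)
|D_6| = 2×6 = 12

|D_6| = 12


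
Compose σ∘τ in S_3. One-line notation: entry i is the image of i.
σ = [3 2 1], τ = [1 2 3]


σ∘τ: apply τ first, then σ
1 →τ 1 →σ 3
2 →τ 2 →σ 2
3 →τ 3 →σ 1

σ∘τ = [3 2 1]


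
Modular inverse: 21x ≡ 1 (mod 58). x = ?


Use the extended Euclidean algorithm to write 1 = 21·s + 58·t; then s mod 58 is the inverse.
Euclidean algorithm:
  21 = 0·58 + 21
  58 = 2·21 + 16
  21 = 1·16 + 5
  16 = 3·5 + 1
  5 = 5·1 + 0
gcd(21,58) = 1
Back-substitution gives: 21·(-11) + 58·(4) = 1
So 21⁻¹ ≡ -11 ≡ 47 (mod 58)
Check: 21 × 47 = 987 ≡ 1 (mod 58) ✓

21⁻¹ ≡ 47 (mod 58)
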